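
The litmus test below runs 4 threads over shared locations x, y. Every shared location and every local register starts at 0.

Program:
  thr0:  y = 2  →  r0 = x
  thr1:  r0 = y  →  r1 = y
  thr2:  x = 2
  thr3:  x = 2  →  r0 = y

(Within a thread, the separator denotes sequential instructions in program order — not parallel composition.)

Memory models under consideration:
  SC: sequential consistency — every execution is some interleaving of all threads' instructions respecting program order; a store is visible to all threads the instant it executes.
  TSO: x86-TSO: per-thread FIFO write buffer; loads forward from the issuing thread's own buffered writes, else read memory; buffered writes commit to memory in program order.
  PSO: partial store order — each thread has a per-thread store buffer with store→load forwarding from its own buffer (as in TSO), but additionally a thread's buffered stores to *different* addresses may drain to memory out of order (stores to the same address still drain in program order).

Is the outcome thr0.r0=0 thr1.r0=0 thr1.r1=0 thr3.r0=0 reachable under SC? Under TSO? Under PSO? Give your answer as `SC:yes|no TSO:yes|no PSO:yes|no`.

outcome vector order: (thr0.r0,thr1.r0,thr1.r1,thr3.r0)
SC (9): (0,0,0,2); (0,0,2,2); (0,2,2,2); (2,0,0,0); (2,0,0,2); (2,0,2,0); (2,0,2,2); (2,2,2,0); (2,2,2,2)
TSO (12): (0,0,0,0); (0,0,0,2); (0,0,2,0); (0,0,2,2); (0,2,2,0); (0,2,2,2); (2,0,0,0); (2,0,0,2); (2,0,2,0); (2,0,2,2); (2,2,2,0); (2,2,2,2)
PSO (12): (0,0,0,0); (0,0,0,2); (0,0,2,0); (0,0,2,2); (0,2,2,0); (0,2,2,2); (2,0,0,0); (2,0,0,2); (2,0,2,0); (2,0,2,2); (2,2,2,0); (2,2,2,2)
target (0,0,0,0) ∈ {TSO,PSO}

SC:no TSO:yes PSO:yes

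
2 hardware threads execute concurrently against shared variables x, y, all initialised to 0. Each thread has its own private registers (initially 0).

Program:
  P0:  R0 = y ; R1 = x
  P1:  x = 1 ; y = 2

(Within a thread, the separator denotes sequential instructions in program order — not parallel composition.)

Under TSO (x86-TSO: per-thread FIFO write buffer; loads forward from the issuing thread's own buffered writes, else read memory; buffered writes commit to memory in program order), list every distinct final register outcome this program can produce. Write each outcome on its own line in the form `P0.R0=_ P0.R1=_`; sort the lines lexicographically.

outcome vector order: (P0.R0,P0.R1)
|TSO outcomes| = 3

P0.R0=0 P0.R1=0
P0.R0=0 P0.R1=1
P0.R0=2 P0.R1=1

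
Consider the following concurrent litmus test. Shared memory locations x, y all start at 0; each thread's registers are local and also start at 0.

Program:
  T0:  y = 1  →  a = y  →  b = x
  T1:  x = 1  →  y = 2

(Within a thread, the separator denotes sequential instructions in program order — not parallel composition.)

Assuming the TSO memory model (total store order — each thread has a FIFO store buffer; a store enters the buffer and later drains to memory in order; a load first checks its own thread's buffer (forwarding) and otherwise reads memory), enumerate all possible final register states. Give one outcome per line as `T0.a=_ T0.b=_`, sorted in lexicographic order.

outcome vector order: (T0.a,T0.b)
|TSO outcomes| = 3

T0.a=1 T0.b=0
T0.a=1 T0.b=1
T0.a=2 T0.b=1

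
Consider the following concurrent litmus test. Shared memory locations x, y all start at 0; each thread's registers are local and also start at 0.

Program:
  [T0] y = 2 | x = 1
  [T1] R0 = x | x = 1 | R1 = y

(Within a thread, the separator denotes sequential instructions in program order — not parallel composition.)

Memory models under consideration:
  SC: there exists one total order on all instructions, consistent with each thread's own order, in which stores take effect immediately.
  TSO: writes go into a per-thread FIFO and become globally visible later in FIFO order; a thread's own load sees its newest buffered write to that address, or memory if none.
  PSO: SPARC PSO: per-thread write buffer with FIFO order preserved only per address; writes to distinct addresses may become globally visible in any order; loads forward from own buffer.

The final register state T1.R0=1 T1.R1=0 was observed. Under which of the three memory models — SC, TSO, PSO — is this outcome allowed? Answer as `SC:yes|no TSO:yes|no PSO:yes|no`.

SC:no TSO:no PSO:yes

outcome vector order: (T1.R0,T1.R1)
under SC → (0,0) (0,2) (1,2)
under TSO → (0,0) (0,2) (1,2)
under PSO → (0,0) (0,2) (1,0) (1,2)
target (1,0) ∈ {PSO}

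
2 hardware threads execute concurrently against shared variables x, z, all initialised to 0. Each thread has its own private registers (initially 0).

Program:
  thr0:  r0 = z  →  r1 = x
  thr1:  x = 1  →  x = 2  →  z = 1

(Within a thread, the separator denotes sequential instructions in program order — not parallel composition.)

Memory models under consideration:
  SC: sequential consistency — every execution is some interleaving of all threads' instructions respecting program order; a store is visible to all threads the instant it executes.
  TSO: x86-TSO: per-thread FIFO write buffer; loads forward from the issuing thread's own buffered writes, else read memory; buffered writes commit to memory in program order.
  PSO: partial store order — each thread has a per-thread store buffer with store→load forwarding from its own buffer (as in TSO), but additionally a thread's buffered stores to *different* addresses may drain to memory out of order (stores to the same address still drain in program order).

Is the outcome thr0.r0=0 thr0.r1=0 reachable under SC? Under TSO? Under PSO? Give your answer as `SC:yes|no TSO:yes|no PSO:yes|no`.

SC:yes TSO:yes PSO:yes

outcome vector order: (thr0.r0,thr0.r1)
under SC → 0/0 0/1 0/2 1/2
under TSO → 0/0 0/1 0/2 1/2
under PSO → 0/0 0/1 0/2 1/0 1/1 1/2
target 0/0 ∈ {SC,TSO,PSO}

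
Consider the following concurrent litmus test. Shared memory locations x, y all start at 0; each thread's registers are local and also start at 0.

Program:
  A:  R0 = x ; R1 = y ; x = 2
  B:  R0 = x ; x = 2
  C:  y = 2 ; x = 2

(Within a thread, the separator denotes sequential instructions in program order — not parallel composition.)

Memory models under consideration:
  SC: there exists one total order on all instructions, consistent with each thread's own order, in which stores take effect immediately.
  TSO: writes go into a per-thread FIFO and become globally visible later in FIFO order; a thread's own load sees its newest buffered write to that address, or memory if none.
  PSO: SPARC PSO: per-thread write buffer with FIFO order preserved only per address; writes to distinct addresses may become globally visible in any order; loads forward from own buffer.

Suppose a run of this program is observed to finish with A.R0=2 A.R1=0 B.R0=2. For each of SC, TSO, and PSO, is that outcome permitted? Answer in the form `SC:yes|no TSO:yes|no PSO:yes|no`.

SC:no TSO:no PSO:yes

outcome vector order: (A.R0,A.R1,B.R0)
[SC] allowed = {<0 0 0>, <0 0 2>, <0 2 0>, <0 2 2>, <2 0 0>, <2 2 0>, <2 2 2>}
[TSO] allowed = {<0 0 0>, <0 0 2>, <0 2 0>, <0 2 2>, <2 0 0>, <2 2 0>, <2 2 2>}
[PSO] allowed = {<0 0 0>, <0 0 2>, <0 2 0>, <0 2 2>, <2 0 0>, <2 0 2>, <2 2 0>, <2 2 2>}
target <2 0 2> ∈ {PSO}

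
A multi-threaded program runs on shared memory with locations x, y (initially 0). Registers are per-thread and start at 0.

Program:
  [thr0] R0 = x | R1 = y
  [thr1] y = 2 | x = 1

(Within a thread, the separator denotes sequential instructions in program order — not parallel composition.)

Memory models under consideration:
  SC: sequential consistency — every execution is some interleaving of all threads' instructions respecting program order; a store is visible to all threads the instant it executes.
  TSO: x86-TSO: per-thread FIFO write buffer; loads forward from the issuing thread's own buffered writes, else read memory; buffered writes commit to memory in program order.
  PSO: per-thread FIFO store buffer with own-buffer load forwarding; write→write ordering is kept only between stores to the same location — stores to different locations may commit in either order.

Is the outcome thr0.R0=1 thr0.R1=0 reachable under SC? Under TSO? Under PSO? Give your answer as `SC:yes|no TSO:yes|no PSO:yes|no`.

outcome vector order: (thr0.R0,thr0.R1)
SC: 3 outcomes — {(0,0), (0,2), (1,2)}
TSO: 3 outcomes — {(0,0), (0,2), (1,2)}
PSO: 4 outcomes — {(0,0), (0,2), (1,0), (1,2)}
target (1,0) ∈ {PSO}

SC:no TSO:no PSO:yes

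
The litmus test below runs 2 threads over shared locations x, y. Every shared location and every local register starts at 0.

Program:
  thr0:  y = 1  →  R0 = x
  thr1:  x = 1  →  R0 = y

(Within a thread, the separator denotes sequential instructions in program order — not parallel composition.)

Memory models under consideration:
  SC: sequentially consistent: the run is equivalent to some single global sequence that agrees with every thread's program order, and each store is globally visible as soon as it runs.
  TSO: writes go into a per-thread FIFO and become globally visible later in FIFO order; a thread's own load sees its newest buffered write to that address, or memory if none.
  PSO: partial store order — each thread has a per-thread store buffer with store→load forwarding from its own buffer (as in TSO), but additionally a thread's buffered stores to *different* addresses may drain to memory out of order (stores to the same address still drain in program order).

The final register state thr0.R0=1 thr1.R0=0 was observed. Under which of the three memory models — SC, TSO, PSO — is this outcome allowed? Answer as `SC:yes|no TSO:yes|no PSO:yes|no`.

SC:yes TSO:yes PSO:yes

outcome vector order: (thr0.R0,thr1.R0)
SC (3): (0,1); (1,0); (1,1)
TSO (4): (0,0); (0,1); (1,0); (1,1)
PSO (4): (0,0); (0,1); (1,0); (1,1)
target (1,0) ∈ {SC,TSO,PSO}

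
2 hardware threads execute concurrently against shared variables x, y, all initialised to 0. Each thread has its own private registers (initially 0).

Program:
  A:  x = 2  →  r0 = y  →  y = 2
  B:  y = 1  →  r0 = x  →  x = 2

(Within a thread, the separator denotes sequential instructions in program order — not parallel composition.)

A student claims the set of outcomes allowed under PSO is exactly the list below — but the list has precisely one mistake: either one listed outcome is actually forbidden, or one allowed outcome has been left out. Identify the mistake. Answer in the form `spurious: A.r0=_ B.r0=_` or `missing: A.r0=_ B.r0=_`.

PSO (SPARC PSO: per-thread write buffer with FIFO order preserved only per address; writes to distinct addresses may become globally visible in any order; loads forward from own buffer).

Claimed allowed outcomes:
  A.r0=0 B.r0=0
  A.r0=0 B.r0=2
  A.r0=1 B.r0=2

outcome vector order: (A.r0,B.r0)
under PSO → (0,0) (0,2) (1,0) (1,2)
PSO∖claimed = {(1,0)}

missing: A.r0=1 B.r0=0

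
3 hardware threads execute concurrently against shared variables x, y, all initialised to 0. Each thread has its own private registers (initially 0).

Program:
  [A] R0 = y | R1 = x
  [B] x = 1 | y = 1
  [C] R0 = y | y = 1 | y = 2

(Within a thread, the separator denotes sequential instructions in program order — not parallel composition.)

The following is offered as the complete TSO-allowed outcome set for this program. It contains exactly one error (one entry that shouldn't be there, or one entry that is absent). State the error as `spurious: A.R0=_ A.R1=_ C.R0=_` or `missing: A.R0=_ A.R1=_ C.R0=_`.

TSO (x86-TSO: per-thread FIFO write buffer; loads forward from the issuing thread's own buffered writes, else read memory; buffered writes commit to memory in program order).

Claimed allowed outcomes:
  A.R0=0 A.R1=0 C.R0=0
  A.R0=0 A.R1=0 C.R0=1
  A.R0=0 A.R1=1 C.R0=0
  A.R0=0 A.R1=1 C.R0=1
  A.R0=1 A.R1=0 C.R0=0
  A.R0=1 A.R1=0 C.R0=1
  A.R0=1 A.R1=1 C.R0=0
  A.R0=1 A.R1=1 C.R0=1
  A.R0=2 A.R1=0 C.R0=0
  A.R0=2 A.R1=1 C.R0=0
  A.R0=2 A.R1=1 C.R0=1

spurious: A.R0=1 A.R1=0 C.R0=1

outcome vector order: (A.R0,A.R1,C.R0)
TSO: 10 outcomes — {<0 0 0>, <0 0 1>, <0 1 0>, <0 1 1>, <1 0 0>, <1 1 0>, <1 1 1>, <2 0 0>, <2 1 0>, <2 1 1>}
claimed∖TSO = {<1 0 1>}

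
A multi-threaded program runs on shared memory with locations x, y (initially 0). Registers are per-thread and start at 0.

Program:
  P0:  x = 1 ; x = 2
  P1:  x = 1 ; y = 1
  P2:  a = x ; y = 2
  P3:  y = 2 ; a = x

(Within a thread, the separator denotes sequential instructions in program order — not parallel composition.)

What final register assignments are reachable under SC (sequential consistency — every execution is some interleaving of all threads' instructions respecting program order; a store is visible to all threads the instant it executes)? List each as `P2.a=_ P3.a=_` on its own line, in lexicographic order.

P2.a=0 P3.a=0
P2.a=0 P3.a=1
P2.a=0 P3.a=2
P2.a=1 P3.a=0
P2.a=1 P3.a=1
P2.a=1 P3.a=2
P2.a=2 P3.a=0
P2.a=2 P3.a=1
P2.a=2 P3.a=2

outcome vector order: (P2.a,P3.a)
|SC outcomes| = 9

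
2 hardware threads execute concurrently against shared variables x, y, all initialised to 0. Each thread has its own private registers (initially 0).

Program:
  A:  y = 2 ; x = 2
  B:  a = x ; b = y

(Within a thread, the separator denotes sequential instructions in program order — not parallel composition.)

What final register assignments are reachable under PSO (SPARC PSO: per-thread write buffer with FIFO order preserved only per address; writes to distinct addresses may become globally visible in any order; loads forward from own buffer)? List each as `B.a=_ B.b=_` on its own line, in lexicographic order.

B.a=0 B.b=0
B.a=0 B.b=2
B.a=2 B.b=0
B.a=2 B.b=2

outcome vector order: (B.a,B.b)
|PSO outcomes| = 4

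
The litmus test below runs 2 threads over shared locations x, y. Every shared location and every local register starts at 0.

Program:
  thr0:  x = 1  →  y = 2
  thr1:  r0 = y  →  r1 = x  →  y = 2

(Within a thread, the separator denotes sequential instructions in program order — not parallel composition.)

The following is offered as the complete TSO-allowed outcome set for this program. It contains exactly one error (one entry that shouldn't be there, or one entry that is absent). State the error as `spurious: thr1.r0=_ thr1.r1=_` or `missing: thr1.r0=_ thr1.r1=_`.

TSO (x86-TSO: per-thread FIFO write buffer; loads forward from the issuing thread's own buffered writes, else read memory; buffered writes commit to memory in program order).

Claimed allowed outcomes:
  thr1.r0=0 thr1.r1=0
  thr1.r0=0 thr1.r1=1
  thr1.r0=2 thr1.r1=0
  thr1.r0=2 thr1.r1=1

outcome vector order: (thr1.r0,thr1.r1)
under TSO → <0 0>, <0 1>, <2 1>
claimed∖TSO = {<2 0>}

spurious: thr1.r0=2 thr1.r1=0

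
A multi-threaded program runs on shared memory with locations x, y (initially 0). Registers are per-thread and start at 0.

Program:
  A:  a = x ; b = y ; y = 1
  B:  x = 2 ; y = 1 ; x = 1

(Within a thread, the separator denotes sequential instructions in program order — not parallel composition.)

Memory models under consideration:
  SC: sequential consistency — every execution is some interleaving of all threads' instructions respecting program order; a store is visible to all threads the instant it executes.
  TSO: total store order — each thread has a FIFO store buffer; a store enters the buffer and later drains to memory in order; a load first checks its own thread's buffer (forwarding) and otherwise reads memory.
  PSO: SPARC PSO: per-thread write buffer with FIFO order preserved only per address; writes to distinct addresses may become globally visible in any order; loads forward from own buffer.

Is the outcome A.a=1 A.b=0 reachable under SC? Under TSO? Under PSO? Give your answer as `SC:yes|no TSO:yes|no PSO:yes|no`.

outcome vector order: (A.a,A.b)
[SC] allowed = {0/0, 0/1, 1/1, 2/0, 2/1}
[TSO] allowed = {0/0, 0/1, 1/1, 2/0, 2/1}
[PSO] allowed = {0/0, 0/1, 1/0, 1/1, 2/0, 2/1}
target 1/0 ∈ {PSO}

SC:no TSO:no PSO:yes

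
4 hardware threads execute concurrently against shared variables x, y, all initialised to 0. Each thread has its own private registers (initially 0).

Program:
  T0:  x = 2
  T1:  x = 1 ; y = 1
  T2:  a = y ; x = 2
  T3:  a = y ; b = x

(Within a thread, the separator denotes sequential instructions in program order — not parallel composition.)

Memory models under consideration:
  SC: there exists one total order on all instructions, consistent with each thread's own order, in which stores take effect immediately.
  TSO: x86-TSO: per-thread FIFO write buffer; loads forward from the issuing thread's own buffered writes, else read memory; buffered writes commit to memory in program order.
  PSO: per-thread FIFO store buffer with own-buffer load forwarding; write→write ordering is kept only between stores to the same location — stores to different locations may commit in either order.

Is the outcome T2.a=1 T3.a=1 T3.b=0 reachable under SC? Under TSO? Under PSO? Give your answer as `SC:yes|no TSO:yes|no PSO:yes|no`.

SC:no TSO:no PSO:yes

outcome vector order: (T2.a,T3.a,T3.b)
[SC] allowed = {000, 001, 002, 011, 012, 100, 101, 102, 111, 112}
[TSO] allowed = {000, 001, 002, 011, 012, 100, 101, 102, 111, 112}
[PSO] allowed = {000, 001, 002, 010, 011, 012, 100, 101, 102, 110, 111, 112}
target 110 ∈ {PSO}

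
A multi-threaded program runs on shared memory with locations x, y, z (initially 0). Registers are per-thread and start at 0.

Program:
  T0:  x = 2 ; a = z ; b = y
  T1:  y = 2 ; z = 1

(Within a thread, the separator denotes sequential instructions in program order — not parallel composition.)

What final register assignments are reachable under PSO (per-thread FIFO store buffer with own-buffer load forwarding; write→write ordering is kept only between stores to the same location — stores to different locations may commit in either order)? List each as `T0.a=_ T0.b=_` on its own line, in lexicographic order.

T0.a=0 T0.b=0
T0.a=0 T0.b=2
T0.a=1 T0.b=0
T0.a=1 T0.b=2

outcome vector order: (T0.a,T0.b)
|PSO outcomes| = 4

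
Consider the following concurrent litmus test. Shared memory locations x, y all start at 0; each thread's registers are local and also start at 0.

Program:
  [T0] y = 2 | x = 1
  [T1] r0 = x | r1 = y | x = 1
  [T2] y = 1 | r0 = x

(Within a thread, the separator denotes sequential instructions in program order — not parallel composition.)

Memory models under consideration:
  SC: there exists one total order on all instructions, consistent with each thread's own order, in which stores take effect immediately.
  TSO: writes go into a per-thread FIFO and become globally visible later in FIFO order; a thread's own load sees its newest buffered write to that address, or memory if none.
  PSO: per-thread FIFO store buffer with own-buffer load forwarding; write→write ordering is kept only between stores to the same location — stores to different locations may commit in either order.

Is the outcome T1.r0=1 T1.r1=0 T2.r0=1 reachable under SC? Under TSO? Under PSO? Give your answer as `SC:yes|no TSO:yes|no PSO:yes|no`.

SC:no TSO:no PSO:yes

outcome vector order: (T1.r0,T1.r1,T2.r0)
SC: 10 outcomes — {<0 0 0>, <0 0 1>, <0 1 0>, <0 1 1>, <0 2 0>, <0 2 1>, <1 1 0>, <1 1 1>, <1 2 0>, <1 2 1>}
TSO: 10 outcomes — {<0 0 0>, <0 0 1>, <0 1 0>, <0 1 1>, <0 2 0>, <0 2 1>, <1 1 0>, <1 1 1>, <1 2 0>, <1 2 1>}
PSO: 12 outcomes — {<0 0 0>, <0 0 1>, <0 1 0>, <0 1 1>, <0 2 0>, <0 2 1>, <1 0 0>, <1 0 1>, <1 1 0>, <1 1 1>, <1 2 0>, <1 2 1>}
target <1 0 1> ∈ {PSO}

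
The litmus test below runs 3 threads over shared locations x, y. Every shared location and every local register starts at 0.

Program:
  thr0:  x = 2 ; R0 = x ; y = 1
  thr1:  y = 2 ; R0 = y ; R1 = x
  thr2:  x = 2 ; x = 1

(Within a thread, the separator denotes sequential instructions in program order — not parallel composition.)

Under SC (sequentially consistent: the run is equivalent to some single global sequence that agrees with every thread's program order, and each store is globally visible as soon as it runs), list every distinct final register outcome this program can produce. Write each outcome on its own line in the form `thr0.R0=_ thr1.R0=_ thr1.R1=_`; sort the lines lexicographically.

outcome vector order: (thr0.R0,thr1.R0,thr1.R1)
|SC outcomes| = 9

thr0.R0=1 thr1.R0=1 thr1.R1=1
thr0.R0=1 thr1.R0=2 thr1.R1=0
thr0.R0=1 thr1.R0=2 thr1.R1=1
thr0.R0=1 thr1.R0=2 thr1.R1=2
thr0.R0=2 thr1.R0=1 thr1.R1=1
thr0.R0=2 thr1.R0=1 thr1.R1=2
thr0.R0=2 thr1.R0=2 thr1.R1=0
thr0.R0=2 thr1.R0=2 thr1.R1=1
thr0.R0=2 thr1.R0=2 thr1.R1=2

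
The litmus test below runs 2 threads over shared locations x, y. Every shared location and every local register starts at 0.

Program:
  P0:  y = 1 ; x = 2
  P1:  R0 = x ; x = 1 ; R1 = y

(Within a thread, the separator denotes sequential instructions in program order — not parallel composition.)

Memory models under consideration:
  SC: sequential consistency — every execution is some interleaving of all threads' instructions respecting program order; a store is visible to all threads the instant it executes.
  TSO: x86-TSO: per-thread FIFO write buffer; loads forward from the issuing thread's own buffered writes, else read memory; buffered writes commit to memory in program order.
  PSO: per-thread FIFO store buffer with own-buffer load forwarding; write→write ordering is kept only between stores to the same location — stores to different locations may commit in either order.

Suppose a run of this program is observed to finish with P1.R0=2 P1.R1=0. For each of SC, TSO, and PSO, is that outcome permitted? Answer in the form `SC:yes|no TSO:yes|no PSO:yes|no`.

SC:no TSO:no PSO:yes

outcome vector order: (P1.R0,P1.R1)
SC (3): (0,0) (0,1) (2,1)
TSO (3): (0,0) (0,1) (2,1)
PSO (4): (0,0) (0,1) (2,0) (2,1)
target (2,0) ∈ {PSO}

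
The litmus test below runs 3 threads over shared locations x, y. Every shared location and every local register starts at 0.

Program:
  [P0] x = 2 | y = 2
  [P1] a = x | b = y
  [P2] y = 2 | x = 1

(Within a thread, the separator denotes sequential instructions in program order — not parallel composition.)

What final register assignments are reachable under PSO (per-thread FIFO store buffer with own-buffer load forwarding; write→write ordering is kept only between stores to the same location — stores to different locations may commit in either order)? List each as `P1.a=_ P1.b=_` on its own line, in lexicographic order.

P1.a=0 P1.b=0
P1.a=0 P1.b=2
P1.a=1 P1.b=0
P1.a=1 P1.b=2
P1.a=2 P1.b=0
P1.a=2 P1.b=2

outcome vector order: (P1.a,P1.b)
|PSO outcomes| = 6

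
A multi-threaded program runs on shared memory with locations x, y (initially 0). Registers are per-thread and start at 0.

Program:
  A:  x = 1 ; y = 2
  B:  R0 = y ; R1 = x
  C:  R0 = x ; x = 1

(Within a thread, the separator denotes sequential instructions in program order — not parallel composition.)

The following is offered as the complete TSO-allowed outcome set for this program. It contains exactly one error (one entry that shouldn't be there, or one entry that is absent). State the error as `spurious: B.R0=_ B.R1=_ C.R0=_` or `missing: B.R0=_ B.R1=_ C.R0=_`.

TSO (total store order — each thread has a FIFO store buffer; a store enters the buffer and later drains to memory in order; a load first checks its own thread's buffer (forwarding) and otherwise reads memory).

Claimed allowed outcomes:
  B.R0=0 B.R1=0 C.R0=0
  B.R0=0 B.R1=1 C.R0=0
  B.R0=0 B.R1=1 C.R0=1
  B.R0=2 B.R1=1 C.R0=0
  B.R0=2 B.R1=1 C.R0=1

missing: B.R0=0 B.R1=0 C.R0=1

outcome vector order: (B.R0,B.R1,C.R0)
[TSO] allowed = {0/0/0; 0/0/1; 0/1/0; 0/1/1; 2/1/0; 2/1/1}
TSO∖claimed = {0/0/1}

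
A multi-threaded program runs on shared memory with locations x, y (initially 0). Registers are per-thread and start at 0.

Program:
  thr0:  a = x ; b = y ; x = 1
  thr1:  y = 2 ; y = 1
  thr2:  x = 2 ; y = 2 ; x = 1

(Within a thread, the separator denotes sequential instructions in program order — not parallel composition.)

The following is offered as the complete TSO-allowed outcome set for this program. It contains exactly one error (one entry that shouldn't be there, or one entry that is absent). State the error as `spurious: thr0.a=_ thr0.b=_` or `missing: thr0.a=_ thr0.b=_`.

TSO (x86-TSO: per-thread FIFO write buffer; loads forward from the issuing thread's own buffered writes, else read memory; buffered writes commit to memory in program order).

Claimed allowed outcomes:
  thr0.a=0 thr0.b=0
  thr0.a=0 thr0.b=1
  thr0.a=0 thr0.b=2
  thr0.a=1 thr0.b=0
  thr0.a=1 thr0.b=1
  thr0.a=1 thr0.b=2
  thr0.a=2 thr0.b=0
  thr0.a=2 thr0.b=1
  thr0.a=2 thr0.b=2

spurious: thr0.a=1 thr0.b=0

outcome vector order: (thr0.a,thr0.b)
TSO (8): (0,0) (0,1) (0,2) (1,1) (1,2) (2,0) (2,1) (2,2)
claimed∖TSO = {(1,0)}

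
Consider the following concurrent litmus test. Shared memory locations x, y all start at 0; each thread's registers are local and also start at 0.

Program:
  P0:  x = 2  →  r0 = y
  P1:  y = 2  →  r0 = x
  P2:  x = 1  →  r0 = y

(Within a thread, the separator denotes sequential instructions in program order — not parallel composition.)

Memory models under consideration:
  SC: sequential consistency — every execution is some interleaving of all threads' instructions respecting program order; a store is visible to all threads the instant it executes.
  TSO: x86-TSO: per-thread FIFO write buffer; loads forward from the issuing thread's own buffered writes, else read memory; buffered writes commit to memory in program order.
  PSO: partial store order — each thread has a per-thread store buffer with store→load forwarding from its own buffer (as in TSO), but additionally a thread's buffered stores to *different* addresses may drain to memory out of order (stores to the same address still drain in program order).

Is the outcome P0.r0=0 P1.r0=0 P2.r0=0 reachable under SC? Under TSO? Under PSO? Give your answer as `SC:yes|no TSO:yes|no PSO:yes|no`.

SC:no TSO:yes PSO:yes

outcome vector order: (P0.r0,P1.r0,P2.r0)
SC: 9 outcomes — {010, 012, 020, 022, 202, 210, 212, 220, 222}
TSO: 12 outcomes — {000, 002, 010, 012, 020, 022, 200, 202, 210, 212, 220, 222}
PSO: 12 outcomes — {000, 002, 010, 012, 020, 022, 200, 202, 210, 212, 220, 222}
target 000 ∈ {TSO,PSO}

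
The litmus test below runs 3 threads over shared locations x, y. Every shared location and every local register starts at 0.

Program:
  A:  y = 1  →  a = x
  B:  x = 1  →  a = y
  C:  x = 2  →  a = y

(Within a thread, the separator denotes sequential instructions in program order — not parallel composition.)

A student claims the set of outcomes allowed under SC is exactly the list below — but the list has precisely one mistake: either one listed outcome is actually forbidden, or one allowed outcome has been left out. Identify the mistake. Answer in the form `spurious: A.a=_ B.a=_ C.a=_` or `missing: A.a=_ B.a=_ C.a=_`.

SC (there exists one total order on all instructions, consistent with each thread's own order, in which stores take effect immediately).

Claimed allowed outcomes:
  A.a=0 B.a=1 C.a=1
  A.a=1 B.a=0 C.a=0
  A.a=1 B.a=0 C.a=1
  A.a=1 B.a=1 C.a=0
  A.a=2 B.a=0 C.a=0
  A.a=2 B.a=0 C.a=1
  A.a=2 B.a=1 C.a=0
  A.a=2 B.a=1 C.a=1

outcome vector order: (A.a,B.a,C.a)
SC: 9 outcomes — {0/1/1, 1/0/0, 1/0/1, 1/1/0, 1/1/1, 2/0/0, 2/0/1, 2/1/0, 2/1/1}
SC∖claimed = {1/1/1}

missing: A.a=1 B.a=1 C.a=1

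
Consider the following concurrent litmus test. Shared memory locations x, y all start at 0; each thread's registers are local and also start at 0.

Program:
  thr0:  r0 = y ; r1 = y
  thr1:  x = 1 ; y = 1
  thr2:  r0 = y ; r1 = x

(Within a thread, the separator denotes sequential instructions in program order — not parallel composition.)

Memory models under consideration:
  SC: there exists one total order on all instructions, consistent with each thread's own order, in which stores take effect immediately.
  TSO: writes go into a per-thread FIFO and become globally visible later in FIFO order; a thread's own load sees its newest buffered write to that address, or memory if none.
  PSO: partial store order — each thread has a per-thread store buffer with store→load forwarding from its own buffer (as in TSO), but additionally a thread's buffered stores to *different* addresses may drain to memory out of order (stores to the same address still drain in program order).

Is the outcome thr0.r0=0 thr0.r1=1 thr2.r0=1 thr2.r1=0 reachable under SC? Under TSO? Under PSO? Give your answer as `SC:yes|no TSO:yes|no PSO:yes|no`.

outcome vector order: (thr0.r0,thr0.r1,thr2.r0,thr2.r1)
under SC → <0 0 0 0>; <0 0 0 1>; <0 0 1 1>; <0 1 0 0>; <0 1 0 1>; <0 1 1 1>; <1 1 0 0>; <1 1 0 1>; <1 1 1 1>
under TSO → <0 0 0 0>; <0 0 0 1>; <0 0 1 1>; <0 1 0 0>; <0 1 0 1>; <0 1 1 1>; <1 1 0 0>; <1 1 0 1>; <1 1 1 1>
under PSO → <0 0 0 0>; <0 0 0 1>; <0 0 1 0>; <0 0 1 1>; <0 1 0 0>; <0 1 0 1>; <0 1 1 0>; <0 1 1 1>; <1 1 0 0>; <1 1 0 1>; <1 1 1 0>; <1 1 1 1>
target <0 1 1 0> ∈ {PSO}

SC:no TSO:no PSO:yes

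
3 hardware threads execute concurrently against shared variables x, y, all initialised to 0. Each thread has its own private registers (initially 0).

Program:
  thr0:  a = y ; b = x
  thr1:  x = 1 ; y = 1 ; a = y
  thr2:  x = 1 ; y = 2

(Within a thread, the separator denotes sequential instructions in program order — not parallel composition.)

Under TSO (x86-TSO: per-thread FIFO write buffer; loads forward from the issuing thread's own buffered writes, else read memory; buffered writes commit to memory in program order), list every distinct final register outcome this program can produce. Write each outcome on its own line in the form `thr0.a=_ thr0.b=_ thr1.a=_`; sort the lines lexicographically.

thr0.a=0 thr0.b=0 thr1.a=1
thr0.a=0 thr0.b=0 thr1.a=2
thr0.a=0 thr0.b=1 thr1.a=1
thr0.a=0 thr0.b=1 thr1.a=2
thr0.a=1 thr0.b=1 thr1.a=1
thr0.a=1 thr0.b=1 thr1.a=2
thr0.a=2 thr0.b=1 thr1.a=1
thr0.a=2 thr0.b=1 thr1.a=2

outcome vector order: (thr0.a,thr0.b,thr1.a)
|TSO outcomes| = 8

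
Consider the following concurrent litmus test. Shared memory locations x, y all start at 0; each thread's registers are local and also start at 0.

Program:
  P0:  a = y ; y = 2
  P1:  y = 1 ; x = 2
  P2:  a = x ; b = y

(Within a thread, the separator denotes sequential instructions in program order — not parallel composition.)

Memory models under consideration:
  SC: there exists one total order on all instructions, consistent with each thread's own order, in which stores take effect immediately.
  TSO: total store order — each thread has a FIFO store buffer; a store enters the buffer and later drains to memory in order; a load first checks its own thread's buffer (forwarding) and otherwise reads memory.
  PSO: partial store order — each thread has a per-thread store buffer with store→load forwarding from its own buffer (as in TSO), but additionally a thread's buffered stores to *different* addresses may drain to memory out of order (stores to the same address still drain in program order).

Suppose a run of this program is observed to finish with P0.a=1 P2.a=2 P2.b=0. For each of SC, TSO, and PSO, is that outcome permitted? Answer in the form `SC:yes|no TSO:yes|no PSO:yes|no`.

outcome vector order: (P0.a,P2.a,P2.b)
[SC] allowed = {<0 0 0>, <0 0 1>, <0 0 2>, <0 2 1>, <0 2 2>, <1 0 0>, <1 0 1>, <1 0 2>, <1 2 1>, <1 2 2>}
[TSO] allowed = {<0 0 0>, <0 0 1>, <0 0 2>, <0 2 1>, <0 2 2>, <1 0 0>, <1 0 1>, <1 0 2>, <1 2 1>, <1 2 2>}
[PSO] allowed = {<0 0 0>, <0 0 1>, <0 0 2>, <0 2 0>, <0 2 1>, <0 2 2>, <1 0 0>, <1 0 1>, <1 0 2>, <1 2 0>, <1 2 1>, <1 2 2>}
target <1 2 0> ∈ {PSO}

SC:no TSO:no PSO:yes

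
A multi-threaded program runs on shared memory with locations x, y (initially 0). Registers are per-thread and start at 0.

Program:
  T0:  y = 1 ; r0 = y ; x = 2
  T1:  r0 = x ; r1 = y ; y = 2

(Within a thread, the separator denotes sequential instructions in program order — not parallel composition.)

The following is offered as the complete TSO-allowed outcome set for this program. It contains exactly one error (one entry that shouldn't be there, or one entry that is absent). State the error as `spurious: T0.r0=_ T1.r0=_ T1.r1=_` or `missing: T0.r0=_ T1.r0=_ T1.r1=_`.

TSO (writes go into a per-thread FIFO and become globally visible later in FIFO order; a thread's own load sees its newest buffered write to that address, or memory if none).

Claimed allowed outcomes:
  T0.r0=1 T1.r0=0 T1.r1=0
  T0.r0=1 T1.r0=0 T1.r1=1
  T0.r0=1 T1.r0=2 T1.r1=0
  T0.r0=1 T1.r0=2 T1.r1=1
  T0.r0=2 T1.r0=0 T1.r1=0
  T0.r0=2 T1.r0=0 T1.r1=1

outcome vector order: (T0.r0,T1.r0,T1.r1)
under TSO → 1/0/0 1/0/1 1/2/1 2/0/0 2/0/1
claimed∖TSO = {1/2/0}

spurious: T0.r0=1 T1.r0=2 T1.r1=0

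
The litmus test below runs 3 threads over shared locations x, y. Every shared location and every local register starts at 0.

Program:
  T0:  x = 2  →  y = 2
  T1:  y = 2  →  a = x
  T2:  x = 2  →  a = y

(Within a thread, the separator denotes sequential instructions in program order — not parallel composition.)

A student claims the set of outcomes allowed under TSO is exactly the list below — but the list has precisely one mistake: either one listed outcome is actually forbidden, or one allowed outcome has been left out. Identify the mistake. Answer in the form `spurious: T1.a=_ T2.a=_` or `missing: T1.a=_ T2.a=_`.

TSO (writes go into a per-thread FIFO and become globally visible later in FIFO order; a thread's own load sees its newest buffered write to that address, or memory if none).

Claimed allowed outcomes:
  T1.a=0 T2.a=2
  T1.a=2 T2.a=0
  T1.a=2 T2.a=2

missing: T1.a=0 T2.a=0

outcome vector order: (T1.a,T2.a)
TSO (4): (0,0); (0,2); (2,0); (2,2)
TSO∖claimed = {(0,0)}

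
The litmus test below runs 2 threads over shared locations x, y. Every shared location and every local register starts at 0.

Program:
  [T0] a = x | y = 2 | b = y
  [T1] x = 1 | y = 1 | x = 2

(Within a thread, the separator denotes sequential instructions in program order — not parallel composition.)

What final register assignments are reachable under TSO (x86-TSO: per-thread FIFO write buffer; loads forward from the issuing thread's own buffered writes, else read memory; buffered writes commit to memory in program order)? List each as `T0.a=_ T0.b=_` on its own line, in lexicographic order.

outcome vector order: (T0.a,T0.b)
|TSO outcomes| = 5

T0.a=0 T0.b=1
T0.a=0 T0.b=2
T0.a=1 T0.b=1
T0.a=1 T0.b=2
T0.a=2 T0.b=2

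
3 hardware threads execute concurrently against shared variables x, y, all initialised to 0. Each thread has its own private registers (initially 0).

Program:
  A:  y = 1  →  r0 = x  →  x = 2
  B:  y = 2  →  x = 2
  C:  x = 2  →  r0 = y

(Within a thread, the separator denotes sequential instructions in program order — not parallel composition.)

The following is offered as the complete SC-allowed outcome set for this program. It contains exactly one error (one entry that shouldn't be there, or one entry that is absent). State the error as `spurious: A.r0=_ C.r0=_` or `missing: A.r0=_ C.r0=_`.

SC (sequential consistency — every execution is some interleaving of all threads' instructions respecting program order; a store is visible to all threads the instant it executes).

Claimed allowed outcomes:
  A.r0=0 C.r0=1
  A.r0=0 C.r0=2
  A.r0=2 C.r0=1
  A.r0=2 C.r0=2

outcome vector order: (A.r0,C.r0)
SC (5): 01; 02; 20; 21; 22
SC∖claimed = {20}

missing: A.r0=2 C.r0=0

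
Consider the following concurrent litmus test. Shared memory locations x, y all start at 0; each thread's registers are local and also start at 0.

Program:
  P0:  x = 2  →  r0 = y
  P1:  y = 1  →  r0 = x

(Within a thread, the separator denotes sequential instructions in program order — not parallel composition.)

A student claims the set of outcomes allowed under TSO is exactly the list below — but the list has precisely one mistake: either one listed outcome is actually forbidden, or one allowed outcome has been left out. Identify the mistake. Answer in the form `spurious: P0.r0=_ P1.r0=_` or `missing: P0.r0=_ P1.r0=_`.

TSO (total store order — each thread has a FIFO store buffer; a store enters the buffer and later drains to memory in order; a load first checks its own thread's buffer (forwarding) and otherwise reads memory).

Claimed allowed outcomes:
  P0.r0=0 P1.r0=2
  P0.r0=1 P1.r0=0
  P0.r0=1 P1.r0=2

missing: P0.r0=0 P1.r0=0

outcome vector order: (P0.r0,P1.r0)
[TSO] allowed = {<0 0>; <0 2>; <1 0>; <1 2>}
TSO∖claimed = {<0 0>}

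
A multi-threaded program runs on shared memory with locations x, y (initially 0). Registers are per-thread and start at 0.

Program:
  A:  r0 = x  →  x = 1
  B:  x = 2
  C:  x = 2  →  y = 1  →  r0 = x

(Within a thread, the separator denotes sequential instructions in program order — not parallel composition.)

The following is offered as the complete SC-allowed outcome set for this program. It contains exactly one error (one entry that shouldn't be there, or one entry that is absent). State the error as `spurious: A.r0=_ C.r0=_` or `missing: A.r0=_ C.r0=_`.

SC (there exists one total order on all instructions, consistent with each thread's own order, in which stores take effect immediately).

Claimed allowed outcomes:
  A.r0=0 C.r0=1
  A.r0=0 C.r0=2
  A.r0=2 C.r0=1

outcome vector order: (A.r0,C.r0)
under SC → 0/1; 0/2; 2/1; 2/2
SC∖claimed = {2/2}

missing: A.r0=2 C.r0=2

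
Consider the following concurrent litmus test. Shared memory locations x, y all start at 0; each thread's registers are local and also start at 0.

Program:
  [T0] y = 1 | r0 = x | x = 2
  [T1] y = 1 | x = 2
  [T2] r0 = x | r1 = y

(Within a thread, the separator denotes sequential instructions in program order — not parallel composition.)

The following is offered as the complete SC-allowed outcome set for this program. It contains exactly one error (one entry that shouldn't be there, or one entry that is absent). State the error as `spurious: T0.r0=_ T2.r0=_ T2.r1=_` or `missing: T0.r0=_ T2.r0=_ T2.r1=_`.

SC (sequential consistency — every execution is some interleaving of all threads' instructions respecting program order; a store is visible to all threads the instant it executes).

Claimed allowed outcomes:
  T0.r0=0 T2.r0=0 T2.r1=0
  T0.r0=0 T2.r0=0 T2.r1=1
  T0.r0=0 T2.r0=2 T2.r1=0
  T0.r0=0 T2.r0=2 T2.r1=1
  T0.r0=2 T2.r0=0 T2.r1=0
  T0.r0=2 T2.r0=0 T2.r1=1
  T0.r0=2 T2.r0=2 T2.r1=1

outcome vector order: (T0.r0,T2.r0,T2.r1)
SC: 6 outcomes — {000 001 021 200 201 221}
claimed∖SC = {020}

spurious: T0.r0=0 T2.r0=2 T2.r1=0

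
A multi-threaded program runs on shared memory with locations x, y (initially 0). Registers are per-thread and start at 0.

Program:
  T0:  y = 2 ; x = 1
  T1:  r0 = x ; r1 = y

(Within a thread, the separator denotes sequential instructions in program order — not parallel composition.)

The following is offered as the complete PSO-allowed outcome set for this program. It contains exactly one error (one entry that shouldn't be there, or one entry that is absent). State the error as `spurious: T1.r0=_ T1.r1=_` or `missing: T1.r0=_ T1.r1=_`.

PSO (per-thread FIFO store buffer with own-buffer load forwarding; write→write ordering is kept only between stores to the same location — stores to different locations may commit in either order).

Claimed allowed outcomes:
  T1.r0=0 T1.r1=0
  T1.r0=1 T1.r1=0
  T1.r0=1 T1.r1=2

outcome vector order: (T1.r0,T1.r1)
PSO: 4 outcomes — {<0 0>; <0 2>; <1 0>; <1 2>}
PSO∖claimed = {<0 2>}

missing: T1.r0=0 T1.r1=2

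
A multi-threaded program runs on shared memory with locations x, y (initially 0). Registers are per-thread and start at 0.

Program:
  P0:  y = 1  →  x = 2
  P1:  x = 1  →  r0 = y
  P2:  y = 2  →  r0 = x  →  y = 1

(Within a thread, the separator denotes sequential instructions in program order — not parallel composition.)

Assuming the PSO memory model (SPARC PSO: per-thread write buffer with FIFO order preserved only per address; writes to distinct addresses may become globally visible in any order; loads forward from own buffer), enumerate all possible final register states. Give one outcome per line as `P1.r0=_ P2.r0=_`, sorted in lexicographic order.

outcome vector order: (P1.r0,P2.r0)
|PSO outcomes| = 9

P1.r0=0 P2.r0=0
P1.r0=0 P2.r0=1
P1.r0=0 P2.r0=2
P1.r0=1 P2.r0=0
P1.r0=1 P2.r0=1
P1.r0=1 P2.r0=2
P1.r0=2 P2.r0=0
P1.r0=2 P2.r0=1
P1.r0=2 P2.r0=2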